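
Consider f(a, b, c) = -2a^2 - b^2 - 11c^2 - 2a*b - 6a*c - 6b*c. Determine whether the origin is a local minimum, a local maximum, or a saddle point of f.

The Hessian at the origin is H = [[-4, -2, -6], [-2, -2, -6], [-6, -6, -22]].
Congruent diagonalization of H (simultaneous row and column reduction) yields pivots -4, -1, -4.
Counting signs: 3 negative.
H is negative definite, so the origin is a strict local maximum.

local maximum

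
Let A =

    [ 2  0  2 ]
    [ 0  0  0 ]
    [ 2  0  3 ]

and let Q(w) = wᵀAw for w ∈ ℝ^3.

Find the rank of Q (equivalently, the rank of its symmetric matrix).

2

Symmetric row and column elimination reduces A to a congruent diagonal form with pivots 2, 0, 1.
That gives 2 positive, 1 zero pivots.
The rank is the number of nonzero pivots: 2.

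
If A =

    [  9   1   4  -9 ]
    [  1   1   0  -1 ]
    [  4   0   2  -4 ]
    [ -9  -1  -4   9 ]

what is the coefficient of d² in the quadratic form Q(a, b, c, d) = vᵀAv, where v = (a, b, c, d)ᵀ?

9

The coefficient of d² is the diagonal entry A[4,4] = 9.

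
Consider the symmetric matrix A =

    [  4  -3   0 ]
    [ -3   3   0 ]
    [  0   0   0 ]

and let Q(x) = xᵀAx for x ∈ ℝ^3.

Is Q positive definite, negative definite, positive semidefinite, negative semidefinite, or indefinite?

Applying the same elementary operations to the rows and columns of A produces a congruent diagonal matrix with entries 4, 3/4, 0.
So there are 2 positive, 1 zero pivots.
Hence Q is positive semidefinite.

positive semidefinite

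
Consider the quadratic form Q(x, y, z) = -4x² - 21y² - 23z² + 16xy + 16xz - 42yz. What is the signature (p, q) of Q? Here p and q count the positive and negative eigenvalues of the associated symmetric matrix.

The symmetric matrix is A = [[-4, 8, 8], [8, -21, -21], [8, -21, -23]].
An LDLᵀ factorisation of A has diagonal entries -4, -5, -2.
Counting signs: 3 negative.

(0, 3)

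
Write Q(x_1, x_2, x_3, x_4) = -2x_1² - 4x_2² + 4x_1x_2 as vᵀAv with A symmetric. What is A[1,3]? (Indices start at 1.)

The coefficient of x_1·x_3 in Q is 0. For a symmetric A this equals A[1,3] + A[3,1] = 2·A[1,3].
So A[1,3] = 0/2 = 0.

0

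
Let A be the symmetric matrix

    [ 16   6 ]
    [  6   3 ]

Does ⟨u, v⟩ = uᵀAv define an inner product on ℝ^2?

yes

For the 2×2 matrix [[16, 6], [6, 3]]: det = 16·3 − (6)² = 12, trace = 19.
det > 0 so both eigenvalues share the sign of the trace; trace = 19 > 0 ⇒ both positive.
⟨·,·⟩ is an inner product exactly when A is positive definite.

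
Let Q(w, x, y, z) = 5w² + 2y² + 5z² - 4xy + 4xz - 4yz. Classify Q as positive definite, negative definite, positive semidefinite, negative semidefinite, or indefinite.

The symmetric matrix is A = [[5, 0, 0, 0], [0, 0, -2, 2], [0, -2, 2, -2], [0, 2, -2, 5]].
A is congruent to a diagonal matrix with 3 positive, 1 negative and 0 zero entries, so Q is indefinite.

indefinite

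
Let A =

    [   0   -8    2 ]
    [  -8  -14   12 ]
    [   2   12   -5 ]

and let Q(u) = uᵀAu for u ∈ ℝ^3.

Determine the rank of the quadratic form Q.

Row reduction of A gives 3 nonzero rows, so rank A = 3.

3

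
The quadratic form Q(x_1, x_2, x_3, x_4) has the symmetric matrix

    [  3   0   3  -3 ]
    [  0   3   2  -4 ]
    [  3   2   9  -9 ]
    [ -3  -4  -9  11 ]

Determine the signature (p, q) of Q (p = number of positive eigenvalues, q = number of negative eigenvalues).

An LDLᵀ factorisation of A has diagonal entries 3, 3, 14/3, 2/7.
That gives 4 positive pivots.

(4, 0)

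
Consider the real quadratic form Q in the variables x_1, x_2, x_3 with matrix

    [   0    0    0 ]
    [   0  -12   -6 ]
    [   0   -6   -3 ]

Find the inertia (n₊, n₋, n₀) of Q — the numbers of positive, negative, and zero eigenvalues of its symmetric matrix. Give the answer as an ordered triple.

(0, 1, 2)

Row-reducing A symmetrically gives the diagonal entries 0, -12, 0.
So there are 1 negative, 2 zero pivots.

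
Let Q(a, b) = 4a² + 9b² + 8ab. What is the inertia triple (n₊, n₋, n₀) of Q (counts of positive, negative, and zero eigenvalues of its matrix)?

(2, 0, 0)

The associated matrix is A = [[4, 4], [4, 9]].
Congruent diagonalization of A (simultaneous row and column reduction) yields pivots 4, 5.
Counting signs: 2 positive.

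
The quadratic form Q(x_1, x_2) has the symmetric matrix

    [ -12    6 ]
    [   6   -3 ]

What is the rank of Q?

1

Symmetric row and column elimination reduces A to a congruent diagonal form with pivots -12, 0.
That gives 1 negative, 1 zero pivots.
The rank is the number of nonzero pivots: 1.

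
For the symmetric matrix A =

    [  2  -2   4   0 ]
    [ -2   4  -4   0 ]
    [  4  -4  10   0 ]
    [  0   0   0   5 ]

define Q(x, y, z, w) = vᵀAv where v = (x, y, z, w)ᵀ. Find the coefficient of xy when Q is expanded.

-4

The coefficient of xy is A[1,2] + A[2,1] = 2·(-2) = -4.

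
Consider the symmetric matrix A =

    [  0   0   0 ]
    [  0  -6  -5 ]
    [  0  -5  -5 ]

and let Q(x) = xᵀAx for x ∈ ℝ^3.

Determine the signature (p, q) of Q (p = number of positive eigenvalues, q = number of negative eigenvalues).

Symmetric row and column elimination reduces A to a congruent diagonal form with pivots 0, -6, -5/6.
That gives 2 negative, 1 zero pivots.

(0, 2)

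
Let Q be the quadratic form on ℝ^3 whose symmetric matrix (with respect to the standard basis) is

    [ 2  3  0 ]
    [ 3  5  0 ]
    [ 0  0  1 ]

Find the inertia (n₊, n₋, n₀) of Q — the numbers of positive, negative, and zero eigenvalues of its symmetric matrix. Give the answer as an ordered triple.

(3, 0, 0)

Congruent diagonalization of A (simultaneous row and column reduction) yields pivots 2, 1/2, 1.
Counting signs: 3 positive.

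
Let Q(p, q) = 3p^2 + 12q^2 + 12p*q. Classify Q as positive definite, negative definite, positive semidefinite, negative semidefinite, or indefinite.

Write A = [[3, 6], [6, 12]].
Applying the same elementary operations to the rows and columns of A produces a congruent diagonal matrix with entries 3, 0.
So there are 1 positive, 1 zero pivots.
Hence Q is positive semidefinite.

positive semidefinite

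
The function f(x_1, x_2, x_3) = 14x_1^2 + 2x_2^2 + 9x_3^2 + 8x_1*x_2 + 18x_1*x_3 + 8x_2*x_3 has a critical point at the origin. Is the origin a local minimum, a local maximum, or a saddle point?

The Hessian at the origin is H = [[28, 8, 18], [8, 4, 8], [18, 8, 18]].
Symmetric row and column elimination reduces H to a congruent diagonal form with pivots 28, 12/7, 5/3.
That gives 3 positive pivots.
H is positive definite, so the origin is a strict local minimum.

local minimum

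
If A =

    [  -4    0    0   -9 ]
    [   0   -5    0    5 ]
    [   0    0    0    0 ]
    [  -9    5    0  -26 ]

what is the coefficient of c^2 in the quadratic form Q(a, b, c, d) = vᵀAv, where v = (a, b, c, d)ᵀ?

The coefficient of c^2 is the diagonal entry A[3,3] = 0.

0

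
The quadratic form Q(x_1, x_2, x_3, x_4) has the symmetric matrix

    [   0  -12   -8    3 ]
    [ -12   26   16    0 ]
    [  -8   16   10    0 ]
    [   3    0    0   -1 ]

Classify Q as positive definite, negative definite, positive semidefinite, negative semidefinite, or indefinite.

indefinite

A is congruent to a diagonal matrix with 3 positive, 1 negative and 0 zero entries, so Q is indefinite.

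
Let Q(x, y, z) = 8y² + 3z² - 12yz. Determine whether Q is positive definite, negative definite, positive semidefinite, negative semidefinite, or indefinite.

indefinite

Write A = [[0, 0, 0], [0, 8, -6], [0, -6, 3]].
Row-reducing A symmetrically gives the diagonal entries 0, 8, -3/2.
That gives 1 positive, 1 negative, 1 zero pivots.
Hence Q is indefinite.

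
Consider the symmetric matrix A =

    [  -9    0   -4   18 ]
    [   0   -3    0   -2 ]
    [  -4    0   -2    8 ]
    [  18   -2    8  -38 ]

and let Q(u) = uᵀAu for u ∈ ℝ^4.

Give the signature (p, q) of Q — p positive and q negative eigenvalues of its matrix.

(0, 4)

Applying the same elementary operations to the rows and columns of A produces a congruent diagonal matrix with entries -9, -3, -2/9, -2/3.
Counting signs: 4 negative.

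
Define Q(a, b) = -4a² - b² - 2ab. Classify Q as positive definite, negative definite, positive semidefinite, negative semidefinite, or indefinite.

negative definite

The associated matrix is A = [[-4, -1], [-1, -1]].
Row-reducing A symmetrically gives the diagonal entries -4, -3/4.
Counting signs: 2 negative.
Hence Q is negative definite.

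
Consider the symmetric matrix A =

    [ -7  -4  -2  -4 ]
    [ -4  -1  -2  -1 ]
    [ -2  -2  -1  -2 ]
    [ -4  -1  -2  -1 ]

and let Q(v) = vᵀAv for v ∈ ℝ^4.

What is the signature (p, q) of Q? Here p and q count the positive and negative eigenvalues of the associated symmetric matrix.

Applying the same elementary operations to the rows and columns of A produces a congruent diagonal matrix with entries -7, 9/7, -1, 0.
Counting signs: 1 positive, 2 negative, 1 zero.

(1, 2)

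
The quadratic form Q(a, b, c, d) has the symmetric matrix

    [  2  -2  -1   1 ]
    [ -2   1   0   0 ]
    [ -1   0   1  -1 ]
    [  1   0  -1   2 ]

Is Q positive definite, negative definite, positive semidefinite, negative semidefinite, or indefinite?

indefinite

Symmetric row and column elimination reduces A to a congruent diagonal form with pivots 2, -1, 3/2, 1.
That gives 3 positive, 1 negative pivots.
Hence Q is indefinite.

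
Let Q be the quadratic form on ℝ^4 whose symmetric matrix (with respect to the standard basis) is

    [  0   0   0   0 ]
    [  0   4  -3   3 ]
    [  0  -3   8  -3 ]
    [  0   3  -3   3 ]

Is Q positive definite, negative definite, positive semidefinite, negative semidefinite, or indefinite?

positive semidefinite

Congruent diagonalization of A (simultaneous row and column reduction) yields pivots 0, 4, 23/4, 15/23.
That gives 3 positive, 1 zero pivots.
Hence Q is positive semidefinite.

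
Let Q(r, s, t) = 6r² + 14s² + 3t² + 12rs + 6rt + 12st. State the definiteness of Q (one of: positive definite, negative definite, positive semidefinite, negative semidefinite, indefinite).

Write A = [[6, 6, 3], [6, 14, 6], [3, 6, 3]].
Applying the same elementary operations to the rows and columns of A produces a congruent diagonal matrix with entries 6, 8, 3/8.
That gives 3 positive pivots.
Hence Q is positive definite.

positive definite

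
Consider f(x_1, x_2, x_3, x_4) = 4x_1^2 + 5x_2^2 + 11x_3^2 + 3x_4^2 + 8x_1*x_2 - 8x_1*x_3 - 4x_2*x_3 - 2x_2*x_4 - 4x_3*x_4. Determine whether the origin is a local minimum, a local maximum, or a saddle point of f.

The Hessian at the origin is H = [[8, 8, -8, 0], [8, 10, -4, -2], [-8, -4, 22, -4], [0, -2, -4, 6]].
An LDLᵀ factorisation of H has diagonal entries 8, 2, 6, 4.
Counting signs: 4 positive.
H is positive definite, so the origin is a strict local minimum.

local minimum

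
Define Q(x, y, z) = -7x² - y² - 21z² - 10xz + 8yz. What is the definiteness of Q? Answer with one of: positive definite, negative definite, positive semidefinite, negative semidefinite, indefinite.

The symmetric matrix of Q is A = [[-7, 0, -5], [0, -1, 4], [-5, 4, -21]].
Leading principal minors: Δ_1 = -7, Δ_2 = 7, Δ_3 = -10.
The signs alternate starting with Δ_1 < 0, so by Sylvester's criterion Q is negative definite.

negative definite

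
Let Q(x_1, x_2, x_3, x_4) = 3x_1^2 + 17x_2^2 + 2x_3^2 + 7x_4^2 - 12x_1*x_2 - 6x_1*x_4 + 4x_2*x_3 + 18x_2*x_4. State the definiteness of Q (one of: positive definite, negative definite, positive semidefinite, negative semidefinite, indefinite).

positive definite

The symmetric matrix of Q is A = [[3, -6, 0, -3], [-6, 17, 2, 9], [0, 2, 2, 0], [-3, 9, 0, 7]].
Leading principal minors: Δ_1 = 3, Δ_2 = 15, Δ_3 = 18, Δ_4 = 18.
All leading principal minors are positive, so by Sylvester's criterion Q is positive definite.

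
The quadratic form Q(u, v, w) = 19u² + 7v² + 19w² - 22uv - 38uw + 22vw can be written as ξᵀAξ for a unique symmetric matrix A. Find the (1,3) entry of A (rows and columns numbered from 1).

The coefficient of u·w in Q is -38. For a symmetric A this equals A[1,3] + A[3,1] = 2·A[1,3].
So A[1,3] = -38/2 = -19.

-19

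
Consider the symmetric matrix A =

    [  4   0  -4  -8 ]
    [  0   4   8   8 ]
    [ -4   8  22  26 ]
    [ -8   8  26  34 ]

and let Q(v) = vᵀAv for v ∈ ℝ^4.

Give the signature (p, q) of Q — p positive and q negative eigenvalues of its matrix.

Symmetric row and column elimination reduces A to a congruent diagonal form with pivots 4, 4, 2, 0.
That gives 3 positive, 1 zero pivots.

(3, 0)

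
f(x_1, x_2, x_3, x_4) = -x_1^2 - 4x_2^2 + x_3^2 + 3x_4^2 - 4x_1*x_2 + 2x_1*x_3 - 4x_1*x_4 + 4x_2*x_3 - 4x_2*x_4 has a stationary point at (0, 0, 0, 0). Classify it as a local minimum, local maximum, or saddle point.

The Hessian at the origin is H = [[-2, -4, 2, -4], [-4, -8, 4, -4], [2, 4, 2, 0], [-4, -4, 0, 6]].
H is indefinite, so the origin is a saddle point.

saddle point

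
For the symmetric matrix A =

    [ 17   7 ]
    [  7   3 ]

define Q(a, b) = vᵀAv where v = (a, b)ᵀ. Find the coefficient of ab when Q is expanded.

The coefficient of ab is A[1,2] + A[2,1] = 2·7 = 14.

14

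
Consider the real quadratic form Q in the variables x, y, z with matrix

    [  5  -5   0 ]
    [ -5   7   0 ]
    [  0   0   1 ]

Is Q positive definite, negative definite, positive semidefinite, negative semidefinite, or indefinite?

Row-reducing A symmetrically gives the diagonal entries 5, 2, 1.
So there are 3 positive pivots.
Hence Q is positive definite.

positive definite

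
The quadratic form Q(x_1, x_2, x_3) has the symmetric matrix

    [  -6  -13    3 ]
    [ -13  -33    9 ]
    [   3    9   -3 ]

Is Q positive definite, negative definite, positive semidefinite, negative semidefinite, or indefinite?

negative definite

Leading principal minors: Δ_1 = -6, Δ_2 = 29, Δ_3 = -6.
The signs alternate starting with Δ_1 < 0, so by Sylvester's criterion Q is negative definite.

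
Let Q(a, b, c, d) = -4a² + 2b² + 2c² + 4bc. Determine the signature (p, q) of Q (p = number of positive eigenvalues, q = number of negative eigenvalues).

(1, 1)

Write A = [[-4, 0, 0, 0], [0, 2, 2, 0], [0, 2, 2, 0], [0, 0, 0, 0]].
Row-reducing A symmetrically gives the diagonal entries -4, 2, 0, 0.
So there are 1 positive, 1 negative, 2 zero pivots.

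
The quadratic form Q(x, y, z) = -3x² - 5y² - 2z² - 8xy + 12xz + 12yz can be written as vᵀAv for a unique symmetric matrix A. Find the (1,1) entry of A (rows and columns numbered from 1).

The coefficient of x² in Q is -3, and that is exactly A[1,1].

-3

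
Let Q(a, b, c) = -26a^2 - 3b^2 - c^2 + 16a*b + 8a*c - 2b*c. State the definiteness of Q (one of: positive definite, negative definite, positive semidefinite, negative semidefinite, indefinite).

negative definite

The associated matrix is A = [[-26, 8, 4], [8, -3, -1], [4, -1, -1]].
Row-reducing A symmetrically gives the diagonal entries -26, -7/13, -2/7.
So there are 3 negative pivots.
Hence Q is negative definite.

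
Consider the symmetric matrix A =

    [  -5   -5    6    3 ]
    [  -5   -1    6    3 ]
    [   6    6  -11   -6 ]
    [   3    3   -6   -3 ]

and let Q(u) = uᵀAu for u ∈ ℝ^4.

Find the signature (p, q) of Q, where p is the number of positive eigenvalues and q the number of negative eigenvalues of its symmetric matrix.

Applying the same elementary operations to the rows and columns of A produces a congruent diagonal matrix with entries -5, 4, -19/5, 6/19.
Counting signs: 2 positive, 2 negative.

(2, 2)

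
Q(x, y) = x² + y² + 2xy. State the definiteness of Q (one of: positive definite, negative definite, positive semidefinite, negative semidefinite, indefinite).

The symmetric matrix of Q is [[1, 1], [1, 1]].
For the 2×2 matrix [[1, 1], [1, 1]]: det = 1·1 − (1)² = 0, trace = 2.
det = 0 so one eigenvalue is zero; the form is semidefinite with the sign of the trace.

positive semidefinite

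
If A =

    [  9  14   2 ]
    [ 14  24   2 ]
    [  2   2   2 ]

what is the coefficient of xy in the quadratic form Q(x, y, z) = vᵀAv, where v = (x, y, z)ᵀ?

28

The coefficient of xy is A[1,2] + A[2,1] = 2·14 = 28.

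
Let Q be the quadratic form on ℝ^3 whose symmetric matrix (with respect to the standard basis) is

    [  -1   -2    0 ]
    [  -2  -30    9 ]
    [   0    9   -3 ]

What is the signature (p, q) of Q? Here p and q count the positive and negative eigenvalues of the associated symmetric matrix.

An LDLᵀ factorisation of A has diagonal entries -1, -26, 3/26.
So there are 1 positive, 2 negative pivots.

(1, 2)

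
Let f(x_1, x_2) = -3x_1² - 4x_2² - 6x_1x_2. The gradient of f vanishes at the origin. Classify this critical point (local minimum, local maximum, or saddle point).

local maximum

The Hessian at the origin is H = [[-6, -6], [-6, -8]].
det H = -6·-8 − (-6)² = 12 > 0 and H[1,1] = -6 < 0, so H is negative definite.
Therefore the origin is a local maximum.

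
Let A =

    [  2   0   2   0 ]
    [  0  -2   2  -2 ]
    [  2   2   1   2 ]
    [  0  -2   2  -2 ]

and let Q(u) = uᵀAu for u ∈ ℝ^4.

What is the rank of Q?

Applying the same elementary operations to the rows and columns of A produces a congruent diagonal matrix with entries 2, -2, 1, 0.
That gives 2 positive, 1 negative, 1 zero pivots.
The rank is the number of nonzero pivots: 3.

3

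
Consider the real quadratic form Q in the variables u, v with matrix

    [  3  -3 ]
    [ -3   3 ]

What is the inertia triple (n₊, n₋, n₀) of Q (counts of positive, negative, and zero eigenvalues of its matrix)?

(1, 0, 1)

Congruent diagonalization of A (simultaneous row and column reduction) yields pivots 3, 0.
Counting signs: 1 positive, 1 zero.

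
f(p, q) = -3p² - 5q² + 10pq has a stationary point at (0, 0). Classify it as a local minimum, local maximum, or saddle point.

saddle point

The Hessian at the origin is H = [[-6, 10], [10, -10]].
det H = -6·-10 − (10)² = -40 < 0, so H is indefinite.
Therefore the origin is a saddle point.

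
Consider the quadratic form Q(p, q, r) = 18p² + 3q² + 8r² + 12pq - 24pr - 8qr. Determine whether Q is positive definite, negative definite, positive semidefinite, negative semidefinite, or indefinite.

The symmetric matrix is A = [[18, 6, -12], [6, 3, -4], [-12, -4, 8]].
Congruent diagonalization of A (simultaneous row and column reduction) yields pivots 18, 1, 0.
Counting signs: 2 positive, 1 zero.
Hence Q is positive semidefinite.

positive semidefinite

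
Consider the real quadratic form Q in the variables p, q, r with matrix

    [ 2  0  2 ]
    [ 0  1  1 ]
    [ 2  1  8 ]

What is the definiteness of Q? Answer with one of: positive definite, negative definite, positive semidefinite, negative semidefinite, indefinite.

positive definite

Row-reducing A symmetrically gives the diagonal entries 2, 1, 5.
So there are 3 positive pivots.
Hence Q is positive definite.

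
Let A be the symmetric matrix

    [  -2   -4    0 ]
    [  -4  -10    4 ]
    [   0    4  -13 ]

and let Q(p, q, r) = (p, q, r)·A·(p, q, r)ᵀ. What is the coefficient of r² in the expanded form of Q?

The coefficient of r² is the diagonal entry A[3,3] = -13.

-13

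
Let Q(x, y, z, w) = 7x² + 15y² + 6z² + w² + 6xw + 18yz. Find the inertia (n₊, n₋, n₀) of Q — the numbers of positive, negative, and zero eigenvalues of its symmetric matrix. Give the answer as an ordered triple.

The associated matrix is A = [[7, 0, 0, 3], [0, 15, 9, 0], [0, 9, 6, 0], [3, 0, 0, 1]].
Symmetric row and column elimination reduces A to a congruent diagonal form with pivots 7, 15, 3/5, -2/7.
So there are 3 positive, 1 negative pivots.

(3, 1, 0)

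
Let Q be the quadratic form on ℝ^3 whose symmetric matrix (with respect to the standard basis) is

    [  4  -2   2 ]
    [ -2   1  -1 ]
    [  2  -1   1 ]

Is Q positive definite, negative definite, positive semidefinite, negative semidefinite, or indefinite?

positive semidefinite

Symmetric row and column elimination reduces A to a congruent diagonal form with pivots 4, 0, 0.
That gives 1 positive, 2 zero pivots.
Hence Q is positive semidefinite.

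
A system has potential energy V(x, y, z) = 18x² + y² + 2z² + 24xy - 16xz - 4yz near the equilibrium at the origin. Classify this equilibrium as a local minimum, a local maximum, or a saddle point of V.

The Hessian at the origin is H = [[36, 24, -16], [24, 2, -4], [-16, -4, 4]].
Applying the same elementary operations to the rows and columns of H produces a congruent diagonal matrix with entries 36, -14, 4/63.
So there are 2 positive, 1 negative pivots.
H is indefinite, so the origin is a saddle point.

saddle point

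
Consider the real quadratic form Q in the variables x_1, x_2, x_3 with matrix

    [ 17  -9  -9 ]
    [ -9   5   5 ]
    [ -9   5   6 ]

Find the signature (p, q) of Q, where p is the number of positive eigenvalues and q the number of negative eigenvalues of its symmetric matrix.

(3, 0)

Applying the same elementary operations to the rows and columns of A produces a congruent diagonal matrix with entries 17, 4/17, 1.
That gives 3 positive pivots.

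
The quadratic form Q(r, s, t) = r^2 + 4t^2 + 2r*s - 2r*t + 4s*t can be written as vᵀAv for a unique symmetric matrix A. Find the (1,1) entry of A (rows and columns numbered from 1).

The coefficient of r^2 in Q is 1, and that is exactly A[1,1].

1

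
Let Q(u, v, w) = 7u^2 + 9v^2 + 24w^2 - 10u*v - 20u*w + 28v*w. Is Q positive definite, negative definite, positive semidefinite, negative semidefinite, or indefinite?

positive definite

The symmetric matrix of Q is A = [[7, -5, -10], [-5, 9, 14], [-10, 14, 24]].
Leading principal minors: Δ_1 = 7, Δ_2 = 38, Δ_3 = 40.
All leading principal minors are positive, so by Sylvester's criterion Q is positive definite.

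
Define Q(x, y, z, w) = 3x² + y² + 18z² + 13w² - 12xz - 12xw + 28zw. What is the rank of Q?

4

Write A = [[3, 0, -6, -6], [0, 1, 0, 0], [-6, 0, 18, 14], [-6, 0, 14, 13]].
Symmetric row and column elimination reduces A to a congruent diagonal form with pivots 3, 1, 6, 1/3.
Counting signs: 4 positive.
The rank is the number of nonzero pivots: 4.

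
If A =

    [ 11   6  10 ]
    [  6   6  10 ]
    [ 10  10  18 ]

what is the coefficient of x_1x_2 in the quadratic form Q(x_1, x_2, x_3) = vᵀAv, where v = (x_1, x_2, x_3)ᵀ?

The coefficient of x_1x_2 is A[1,2] + A[2,1] = 2·6 = 12.

12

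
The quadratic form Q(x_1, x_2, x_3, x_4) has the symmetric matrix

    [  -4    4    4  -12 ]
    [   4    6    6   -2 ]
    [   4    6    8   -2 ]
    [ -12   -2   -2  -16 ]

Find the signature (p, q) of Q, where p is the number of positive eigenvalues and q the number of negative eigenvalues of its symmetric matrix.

Row-reducing A symmetrically gives the diagonal entries -4, 10, 2, 2/5.
Counting signs: 3 positive, 1 negative.

(3, 1)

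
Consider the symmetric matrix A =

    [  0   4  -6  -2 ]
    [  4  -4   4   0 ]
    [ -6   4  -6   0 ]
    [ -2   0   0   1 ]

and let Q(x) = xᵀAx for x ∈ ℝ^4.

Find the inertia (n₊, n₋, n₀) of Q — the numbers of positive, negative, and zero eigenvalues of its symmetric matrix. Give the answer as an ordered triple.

(2, 2, 0)

By Sylvester's law of inertia any congruent diagonalization of A has 2 positive, 2 negative and 0 zero entries.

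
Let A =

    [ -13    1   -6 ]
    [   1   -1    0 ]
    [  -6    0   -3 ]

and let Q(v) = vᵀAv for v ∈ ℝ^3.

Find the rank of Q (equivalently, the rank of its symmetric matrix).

Symmetric row and column elimination reduces A to a congruent diagonal form with pivots -13, -12/13, 0.
So there are 2 negative, 1 zero pivots.
The rank is the number of nonzero pivots: 2.

2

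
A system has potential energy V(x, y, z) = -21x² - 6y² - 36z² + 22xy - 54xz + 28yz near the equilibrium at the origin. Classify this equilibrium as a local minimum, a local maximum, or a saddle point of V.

local maximum

The Hessian at the origin is H = [[-42, 22, -54], [22, -12, 28], [-54, 28, -72]].
Congruent diagonalization of H (simultaneous row and column reduction) yields pivots -42, -10/21, -12/5.
That gives 3 negative pivots.
H is negative definite, so the origin is a strict local maximum.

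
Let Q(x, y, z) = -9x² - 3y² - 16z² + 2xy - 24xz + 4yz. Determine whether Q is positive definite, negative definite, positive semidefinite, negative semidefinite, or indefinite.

Write A = [[-9, 1, -12], [1, -3, 2], [-12, 2, -16]].
An LDLᵀ factorisation of A has diagonal entries -9, -26/9, 2/13.
So there are 1 positive, 2 negative pivots.
Hence Q is indefinite.

indefinite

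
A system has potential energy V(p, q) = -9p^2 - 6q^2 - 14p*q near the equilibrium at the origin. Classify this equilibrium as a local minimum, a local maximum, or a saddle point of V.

local maximum

The Hessian at the origin is H = [[-18, -14], [-14, -12]].
det H = -18·-12 − (-14)² = 20 > 0 and H[1,1] = -18 < 0, so H is negative definite.
Therefore the origin is a local maximum.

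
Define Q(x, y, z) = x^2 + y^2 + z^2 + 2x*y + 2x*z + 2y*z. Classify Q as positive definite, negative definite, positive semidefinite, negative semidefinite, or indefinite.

The symmetric matrix is A = [[1, 1, 1], [1, 1, 1], [1, 1, 1]].
Symmetric row and column elimination reduces A to a congruent diagonal form with pivots 1, 0, 0.
Counting signs: 1 positive, 2 zero.
Hence Q is positive semidefinite.

positive semidefinite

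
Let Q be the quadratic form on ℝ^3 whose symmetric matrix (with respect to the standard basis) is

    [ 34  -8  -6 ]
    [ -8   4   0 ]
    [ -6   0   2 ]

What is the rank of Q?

2

Row-reducing A symmetrically gives the diagonal entries 34, 36/17, 0.
That gives 2 positive, 1 zero pivots.
The rank is the number of nonzero pivots: 2.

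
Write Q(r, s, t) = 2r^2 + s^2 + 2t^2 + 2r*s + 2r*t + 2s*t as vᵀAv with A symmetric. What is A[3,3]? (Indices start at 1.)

The coefficient of t^2 in Q is 2, and that is exactly A[3,3].

2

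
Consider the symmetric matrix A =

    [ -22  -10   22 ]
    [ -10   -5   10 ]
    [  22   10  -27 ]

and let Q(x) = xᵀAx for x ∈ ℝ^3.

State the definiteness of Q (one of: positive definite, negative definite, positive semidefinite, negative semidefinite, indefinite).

negative definite

Leading principal minors: Δ_1 = -22, Δ_2 = 10, Δ_3 = -50.
The signs alternate starting with Δ_1 < 0, so by Sylvester's criterion Q is negative definite.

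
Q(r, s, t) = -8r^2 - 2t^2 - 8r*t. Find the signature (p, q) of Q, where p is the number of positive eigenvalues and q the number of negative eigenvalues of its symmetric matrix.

Write A = [[-8, 0, -4], [0, 0, 0], [-4, 0, -2]].
Congruent diagonalization of A (simultaneous row and column reduction) yields pivots -8, 0, 0.
Counting signs: 1 negative, 2 zero.

(0, 1)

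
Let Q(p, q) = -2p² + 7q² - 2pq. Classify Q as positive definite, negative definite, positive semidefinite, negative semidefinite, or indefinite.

indefinite

The symmetric matrix of Q is [[-2, -1], [-1, 7]].
For the 2×2 matrix [[-2, -1], [-1, 7]]: det = -2·7 − (-1)² = -15, trace = 5.
det < 0 so the eigenvalues have opposite signs; the form is indefinite.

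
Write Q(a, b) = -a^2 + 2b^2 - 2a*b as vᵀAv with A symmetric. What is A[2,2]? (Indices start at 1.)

The coefficient of b^2 in Q is 2, and that is exactly A[2,2].

2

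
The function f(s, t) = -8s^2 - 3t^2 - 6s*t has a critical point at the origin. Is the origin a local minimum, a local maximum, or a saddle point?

The Hessian at the origin is H = [[-16, -6], [-6, -6]].
det H = -16·-6 − (-6)² = 60 > 0 and H[1,1] = -16 < 0, so H is negative definite.
Therefore the origin is a local maximum.

local maximum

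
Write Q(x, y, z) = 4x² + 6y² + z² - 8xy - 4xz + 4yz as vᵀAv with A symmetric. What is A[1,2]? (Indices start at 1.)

-4

The coefficient of x·y in Q is -8. For a symmetric A this equals A[1,2] + A[2,1] = 2·A[1,2].
So A[1,2] = -8/2 = -4.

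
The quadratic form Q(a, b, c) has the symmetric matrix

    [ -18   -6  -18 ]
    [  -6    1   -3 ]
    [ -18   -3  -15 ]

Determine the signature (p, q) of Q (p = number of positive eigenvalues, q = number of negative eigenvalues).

Row-reducing A symmetrically gives the diagonal entries -18, 3, 0.
Counting signs: 1 positive, 1 negative, 1 zero.

(1, 1)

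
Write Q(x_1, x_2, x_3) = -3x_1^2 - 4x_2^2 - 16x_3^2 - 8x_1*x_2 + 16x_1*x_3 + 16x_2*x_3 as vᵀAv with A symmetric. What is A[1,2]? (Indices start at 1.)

-4

The coefficient of x_1·x_2 in Q is -8. For a symmetric A this equals A[1,2] + A[2,1] = 2·A[1,2].
So A[1,2] = -8/2 = -4.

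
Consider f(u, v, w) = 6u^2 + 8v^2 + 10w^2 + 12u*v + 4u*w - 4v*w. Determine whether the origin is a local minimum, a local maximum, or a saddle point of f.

The Hessian at the origin is H = [[12, 12, 4], [12, 16, -4], [4, -4, 20]].
Applying the same elementary operations to the rows and columns of H produces a congruent diagonal matrix with entries 12, 4, 8/3.
So there are 3 positive pivots.
H is positive definite, so the origin is a strict local minimum.

local minimum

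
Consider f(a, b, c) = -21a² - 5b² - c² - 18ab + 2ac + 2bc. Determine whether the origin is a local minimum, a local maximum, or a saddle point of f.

local maximum

The Hessian at the origin is H = [[-42, -18, 2], [-18, -10, 2], [2, 2, -2]].
Row-reducing H symmetrically gives the diagonal entries -42, -16/7, -4/3.
So there are 3 negative pivots.
H is negative definite, so the origin is a strict local maximum.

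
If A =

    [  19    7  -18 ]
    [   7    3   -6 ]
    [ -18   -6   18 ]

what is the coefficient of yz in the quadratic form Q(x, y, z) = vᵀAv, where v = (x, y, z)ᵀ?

The coefficient of yz is A[2,3] + A[3,2] = 2·(-6) = -12.

-12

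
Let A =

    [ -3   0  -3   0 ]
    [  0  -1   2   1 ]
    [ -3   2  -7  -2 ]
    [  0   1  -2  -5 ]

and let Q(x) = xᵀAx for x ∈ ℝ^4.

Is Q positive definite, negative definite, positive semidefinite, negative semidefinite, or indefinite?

Row-reducing A symmetrically gives the diagonal entries -3, -1, 0, -4.
Counting signs: 3 negative, 1 zero.
Hence Q is negative semidefinite.

negative semidefinite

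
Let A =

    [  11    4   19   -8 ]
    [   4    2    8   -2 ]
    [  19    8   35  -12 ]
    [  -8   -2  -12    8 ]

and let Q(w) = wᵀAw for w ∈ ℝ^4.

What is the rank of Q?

3

Congruent diagonalization of A (simultaneous row and column reduction) yields pivots 11, 6/11, 0, 2/3.
That gives 3 positive, 1 zero pivots.
The rank is the number of nonzero pivots: 3.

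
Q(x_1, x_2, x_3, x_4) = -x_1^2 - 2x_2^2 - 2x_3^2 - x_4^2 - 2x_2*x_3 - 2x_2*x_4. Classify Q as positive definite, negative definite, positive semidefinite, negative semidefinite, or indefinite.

negative definite

The symmetric matrix of Q is A = [[-1, 0, 0, 0], [0, -2, -1, -1], [0, -1, -2, 0], [0, -1, 0, -1]].
Leading principal minors: Δ_1 = -1, Δ_2 = 2, Δ_3 = -3, Δ_4 = 1.
The signs alternate starting with Δ_1 < 0, so by Sylvester's criterion Q is negative definite.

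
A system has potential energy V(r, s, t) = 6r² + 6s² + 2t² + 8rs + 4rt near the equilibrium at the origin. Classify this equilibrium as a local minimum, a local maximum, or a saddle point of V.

The Hessian at the origin is H = [[12, 8, 4], [8, 12, 0], [4, 0, 4]].
An LDLᵀ factorisation of H has diagonal entries 12, 20/3, 8/5.
That gives 3 positive pivots.
H is positive definite, so the origin is a strict local minimum.

local minimum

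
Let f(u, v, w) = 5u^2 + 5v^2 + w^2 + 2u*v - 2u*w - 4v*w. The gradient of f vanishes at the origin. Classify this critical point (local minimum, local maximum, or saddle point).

The Hessian at the origin is H = [[10, 2, -2], [2, 10, -4], [-2, -4, 2]].
Congruent diagonalization of H (simultaneous row and column reduction) yields pivots 10, 48/5, 1/4.
That gives 3 positive pivots.
H is positive definite, so the origin is a strict local minimum.

local minimum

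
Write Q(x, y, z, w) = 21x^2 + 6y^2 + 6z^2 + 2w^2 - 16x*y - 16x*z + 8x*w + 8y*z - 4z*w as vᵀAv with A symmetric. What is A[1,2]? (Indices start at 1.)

-8

The coefficient of x·y in Q is -16. For a symmetric A this equals A[1,2] + A[2,1] = 2·A[1,2].
So A[1,2] = -16/2 = -8.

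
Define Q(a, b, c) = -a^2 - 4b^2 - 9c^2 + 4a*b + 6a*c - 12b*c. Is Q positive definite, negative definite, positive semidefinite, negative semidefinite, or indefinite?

negative semidefinite

Write A = [[-1, 2, 3], [2, -4, -6], [3, -6, -9]].
Symmetric row and column elimination reduces A to a congruent diagonal form with pivots -1, 0, 0.
That gives 1 negative, 2 zero pivots.
Hence Q is negative semidefinite.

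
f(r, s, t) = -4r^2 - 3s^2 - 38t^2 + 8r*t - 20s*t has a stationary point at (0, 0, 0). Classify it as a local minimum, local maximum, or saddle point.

local maximum

The Hessian at the origin is H = [[-8, 0, 8], [0, -6, -20], [8, -20, -76]].
Symmetric row and column elimination reduces H to a congruent diagonal form with pivots -8, -6, -4/3.
Counting signs: 3 negative.
H is negative definite, so the origin is a strict local maximum.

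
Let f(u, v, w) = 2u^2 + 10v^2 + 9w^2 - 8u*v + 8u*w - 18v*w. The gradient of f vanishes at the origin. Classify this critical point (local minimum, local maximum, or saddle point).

The Hessian at the origin is H = [[4, -8, 8], [-8, 20, -18], [8, -18, 18]].
Applying the same elementary operations to the rows and columns of H produces a congruent diagonal matrix with entries 4, 4, 1.
Counting signs: 3 positive.
H is positive definite, so the origin is a strict local minimum.

local minimum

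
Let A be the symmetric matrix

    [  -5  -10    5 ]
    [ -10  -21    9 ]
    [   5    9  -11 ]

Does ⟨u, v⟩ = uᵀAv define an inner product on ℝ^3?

no

Leading principal minors: Δ_1 = -5, Δ_2 = 5, Δ_3 = -25.
The signs alternate starting with Δ_1 < 0, so by Sylvester's criterion Q is negative definite.
⟨·,·⟩ is an inner product exactly when A is positive definite.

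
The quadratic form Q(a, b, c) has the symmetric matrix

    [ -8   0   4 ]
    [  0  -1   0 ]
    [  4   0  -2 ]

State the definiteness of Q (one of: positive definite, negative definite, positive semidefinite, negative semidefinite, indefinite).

negative semidefinite

Symmetric row and column elimination reduces A to a congruent diagonal form with pivots -8, -1, 0.
That gives 2 negative, 1 zero pivots.
Hence Q is negative semidefinite.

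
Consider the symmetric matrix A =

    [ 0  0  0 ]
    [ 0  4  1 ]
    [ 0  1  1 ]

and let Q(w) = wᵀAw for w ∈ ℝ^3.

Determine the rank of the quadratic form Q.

2

Applying the same elementary operations to the rows and columns of A produces a congruent diagonal matrix with entries 0, 4, 3/4.
Counting signs: 2 positive, 1 zero.
The rank is the number of nonzero pivots: 2.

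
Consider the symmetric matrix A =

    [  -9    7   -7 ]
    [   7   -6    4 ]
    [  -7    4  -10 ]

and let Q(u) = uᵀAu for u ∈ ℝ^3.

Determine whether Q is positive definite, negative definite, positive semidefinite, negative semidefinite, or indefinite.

Leading principal minors: Δ_1 = -9, Δ_2 = 5, Δ_3 = -4.
The signs alternate starting with Δ_1 < 0, so by Sylvester's criterion Q is negative definite.

negative definite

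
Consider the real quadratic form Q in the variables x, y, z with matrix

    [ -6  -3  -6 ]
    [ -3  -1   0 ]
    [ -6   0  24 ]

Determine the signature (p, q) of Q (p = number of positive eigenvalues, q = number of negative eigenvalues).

Symmetric row and column elimination reduces A to a congruent diagonal form with pivots -6, 1/2, 12.
Counting signs: 2 positive, 1 negative.

(2, 1)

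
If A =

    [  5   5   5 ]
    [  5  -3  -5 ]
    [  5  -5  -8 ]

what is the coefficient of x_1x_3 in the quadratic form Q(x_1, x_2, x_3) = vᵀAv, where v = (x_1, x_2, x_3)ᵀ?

10

The coefficient of x_1x_3 is A[1,3] + A[3,1] = 2·5 = 10.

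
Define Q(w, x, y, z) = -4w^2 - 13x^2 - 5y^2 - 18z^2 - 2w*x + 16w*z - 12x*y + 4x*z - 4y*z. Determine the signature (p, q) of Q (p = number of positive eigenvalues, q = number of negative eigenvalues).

(0, 4)

The associated matrix is A = [[-4, -1, 0, 8], [-1, -13, -6, 2], [0, -6, -5, -2], [8, 2, -2, -18]].
Row-reducing A symmetrically gives the diagonal entries -4, -51/4, -37/17, -6/37.
That gives 4 negative pivots.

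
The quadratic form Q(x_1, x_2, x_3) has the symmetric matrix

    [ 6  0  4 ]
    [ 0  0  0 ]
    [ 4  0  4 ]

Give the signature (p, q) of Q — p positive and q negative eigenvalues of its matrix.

Applying the same elementary operations to the rows and columns of A produces a congruent diagonal matrix with entries 6, 0, 4/3.
That gives 2 positive, 1 zero pivots.

(2, 0)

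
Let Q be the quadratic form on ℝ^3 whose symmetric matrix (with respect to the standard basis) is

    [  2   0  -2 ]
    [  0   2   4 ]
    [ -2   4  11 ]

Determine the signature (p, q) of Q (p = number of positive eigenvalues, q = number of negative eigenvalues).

(3, 0)

Row-reducing A symmetrically gives the diagonal entries 2, 2, 1.
So there are 3 positive pivots.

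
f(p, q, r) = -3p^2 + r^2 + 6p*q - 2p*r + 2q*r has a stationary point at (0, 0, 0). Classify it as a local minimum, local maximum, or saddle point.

saddle point

The Hessian at the origin is H = [[-6, 6, -2], [6, 0, 2], [-2, 2, 2]].
An LDLᵀ factorisation of H has diagonal entries -6, 6, 8/3.
So there are 2 positive, 1 negative pivots.
H is indefinite, so the origin is a saddle point.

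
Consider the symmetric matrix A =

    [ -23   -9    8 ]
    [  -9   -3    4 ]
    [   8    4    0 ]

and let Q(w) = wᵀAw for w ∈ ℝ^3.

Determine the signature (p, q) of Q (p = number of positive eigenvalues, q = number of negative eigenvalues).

Row-reducing A symmetrically gives the diagonal entries -23, 12/23, 4/3.
Counting signs: 2 positive, 1 negative.

(2, 1)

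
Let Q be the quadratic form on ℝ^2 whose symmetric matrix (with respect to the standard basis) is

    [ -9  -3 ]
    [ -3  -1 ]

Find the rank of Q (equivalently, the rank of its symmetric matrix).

Symmetric row and column elimination reduces A to a congruent diagonal form with pivots -9, 0.
So there are 1 negative, 1 zero pivots.
The rank is the number of nonzero pivots: 1.

1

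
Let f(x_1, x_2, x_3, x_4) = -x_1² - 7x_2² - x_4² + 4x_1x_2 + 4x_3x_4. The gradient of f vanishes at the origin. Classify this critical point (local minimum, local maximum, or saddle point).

saddle point

The Hessian at the origin is H = [[-2, 4, 0, 0], [4, -14, 0, 0], [0, 0, 0, 4], [0, 0, 4, -2]].
H is indefinite, so the origin is a saddle point.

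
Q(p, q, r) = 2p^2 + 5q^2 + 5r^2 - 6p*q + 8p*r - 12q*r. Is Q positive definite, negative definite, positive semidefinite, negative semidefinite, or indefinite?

The associated matrix is A = [[2, -3, 4], [-3, 5, -6], [4, -6, 5]].
Congruent diagonalization of A (simultaneous row and column reduction) yields pivots 2, 1/2, -3.
So there are 2 positive, 1 negative pivots.
Hence Q is indefinite.

indefinite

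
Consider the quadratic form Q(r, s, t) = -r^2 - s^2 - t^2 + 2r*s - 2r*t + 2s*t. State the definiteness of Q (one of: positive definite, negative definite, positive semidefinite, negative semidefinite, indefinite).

Write A = [[-1, 1, -1], [1, -1, 1], [-1, 1, -1]].
Row-reducing A symmetrically gives the diagonal entries -1, 0, 0.
Counting signs: 1 negative, 2 zero.
Hence Q is negative semidefinite.

negative semidefinite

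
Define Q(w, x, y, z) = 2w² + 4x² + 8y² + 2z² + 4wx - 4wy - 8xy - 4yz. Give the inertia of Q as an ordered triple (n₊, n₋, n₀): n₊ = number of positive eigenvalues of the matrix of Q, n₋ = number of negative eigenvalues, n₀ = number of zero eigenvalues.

(4, 0, 0)

The symmetric matrix is A = [[2, 2, -2, 0], [2, 4, -4, 0], [-2, -4, 8, -2], [0, 0, -2, 2]].
Symmetric row and column elimination reduces A to a congruent diagonal form with pivots 2, 2, 4, 1.
Counting signs: 4 positive.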